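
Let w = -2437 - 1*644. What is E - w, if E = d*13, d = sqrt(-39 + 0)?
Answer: 3081 + 13*I*sqrt(39) ≈ 3081.0 + 81.185*I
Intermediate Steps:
d = I*sqrt(39) (d = sqrt(-39) = I*sqrt(39) ≈ 6.245*I)
E = 13*I*sqrt(39) (E = (I*sqrt(39))*13 = 13*I*sqrt(39) ≈ 81.185*I)
w = -3081 (w = -2437 - 644 = -3081)
E - w = 13*I*sqrt(39) - 1*(-3081) = 13*I*sqrt(39) + 3081 = 3081 + 13*I*sqrt(39)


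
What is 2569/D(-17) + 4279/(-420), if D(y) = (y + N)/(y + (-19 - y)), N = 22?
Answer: -4104403/420 ≈ -9772.4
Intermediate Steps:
D(y) = -22/19 - y/19 (D(y) = (y + 22)/(y + (-19 - y)) = (22 + y)/(-19) = (22 + y)*(-1/19) = -22/19 - y/19)
2569/D(-17) + 4279/(-420) = 2569/(-22/19 - 1/19*(-17)) + 4279/(-420) = 2569/(-22/19 + 17/19) + 4279*(-1/420) = 2569/(-5/19) - 4279/420 = 2569*(-19/5) - 4279/420 = -48811/5 - 4279/420 = -4104403/420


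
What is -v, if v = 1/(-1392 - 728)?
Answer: 1/2120 ≈ 0.00047170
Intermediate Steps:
v = -1/2120 (v = 1/(-2120) = -1/2120 ≈ -0.00047170)
-v = -1*(-1/2120) = 1/2120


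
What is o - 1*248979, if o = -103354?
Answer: -352333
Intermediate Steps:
o - 1*248979 = -103354 - 1*248979 = -103354 - 248979 = -352333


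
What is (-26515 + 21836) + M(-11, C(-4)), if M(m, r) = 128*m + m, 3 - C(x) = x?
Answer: -6098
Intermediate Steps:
C(x) = 3 - x
M(m, r) = 129*m
(-26515 + 21836) + M(-11, C(-4)) = (-26515 + 21836) + 129*(-11) = -4679 - 1419 = -6098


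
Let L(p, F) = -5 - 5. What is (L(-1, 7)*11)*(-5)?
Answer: 550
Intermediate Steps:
L(p, F) = -10
(L(-1, 7)*11)*(-5) = -10*11*(-5) = -110*(-5) = 550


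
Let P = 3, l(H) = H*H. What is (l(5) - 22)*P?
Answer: 9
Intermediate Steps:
l(H) = H²
(l(5) - 22)*P = (5² - 22)*3 = (25 - 22)*3 = 3*3 = 9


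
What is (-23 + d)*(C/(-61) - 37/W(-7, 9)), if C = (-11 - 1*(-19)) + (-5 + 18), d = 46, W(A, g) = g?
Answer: -56258/549 ≈ -102.47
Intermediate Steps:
C = 21 (C = (-11 + 19) + 13 = 8 + 13 = 21)
(-23 + d)*(C/(-61) - 37/W(-7, 9)) = (-23 + 46)*(21/(-61) - 37/9) = 23*(21*(-1/61) - 37*⅑) = 23*(-21/61 - 37/9) = 23*(-2446/549) = -56258/549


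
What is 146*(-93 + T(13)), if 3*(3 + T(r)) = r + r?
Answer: -38252/3 ≈ -12751.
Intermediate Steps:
T(r) = -3 + 2*r/3 (T(r) = -3 + (r + r)/3 = -3 + (2*r)/3 = -3 + 2*r/3)
146*(-93 + T(13)) = 146*(-93 + (-3 + (2/3)*13)) = 146*(-93 + (-3 + 26/3)) = 146*(-93 + 17/3) = 146*(-262/3) = -38252/3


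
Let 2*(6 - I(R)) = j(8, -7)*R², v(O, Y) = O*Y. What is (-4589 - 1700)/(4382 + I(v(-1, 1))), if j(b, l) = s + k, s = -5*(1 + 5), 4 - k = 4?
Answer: -6289/4403 ≈ -1.4283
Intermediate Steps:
k = 0 (k = 4 - 1*4 = 4 - 4 = 0)
s = -30 (s = -5*6 = -30)
j(b, l) = -30 (j(b, l) = -30 + 0 = -30)
I(R) = 6 + 15*R² (I(R) = 6 - (-15)*R² = 6 + 15*R²)
(-4589 - 1700)/(4382 + I(v(-1, 1))) = (-4589 - 1700)/(4382 + (6 + 15*(-1*1)²)) = -6289/(4382 + (6 + 15*(-1)²)) = -6289/(4382 + (6 + 15*1)) = -6289/(4382 + (6 + 15)) = -6289/(4382 + 21) = -6289/4403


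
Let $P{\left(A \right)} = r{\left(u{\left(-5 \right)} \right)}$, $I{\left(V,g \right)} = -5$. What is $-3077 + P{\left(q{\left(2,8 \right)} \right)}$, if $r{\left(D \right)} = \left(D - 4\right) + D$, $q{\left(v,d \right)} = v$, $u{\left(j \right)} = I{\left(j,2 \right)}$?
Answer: $-3091$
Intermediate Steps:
$u{\left(j \right)} = -5$
$r{\left(D \right)} = -4 + 2 D$ ($r{\left(D \right)} = \left(-4 + D\right) + D = -4 + 2 D$)
$P{\left(A \right)} = -14$ ($P{\left(A \right)} = -4 + 2 \left(-5\right) = -4 - 10 = -14$)
$-3077 + P{\left(q{\left(2,8 \right)} \right)} = -3077 - 14 = -3091$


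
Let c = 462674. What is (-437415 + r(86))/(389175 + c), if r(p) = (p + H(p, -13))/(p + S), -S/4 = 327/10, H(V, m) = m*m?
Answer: -97982235/190814176 ≈ -0.51350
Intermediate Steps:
H(V, m) = m**2
S = -654/5 (S = -1308/10 = -4*327/10 = -654/5 ≈ -130.80)
r(p) = (169 + p)/(-654/5 + p) (r(p) = (p + (-13)**2)/(p - 654/5) = (p + 169)/(-654/5 + p) = (169 + p)/(-654/5 + p))
(-437415 + r(86))/(389175 + c) = (-437415 + 5*(169 + 86)/(-654 + 5*86))/(389175 + 462674) = (-437415 + 5*255/(-654 + 430))/851849 = (-437415 + 5*255/(-224))*(1/851849) = (-437415 + 5*(-1/224)*255)*(1/851849) = (-437415 - 1275/224)*(1/851849) = -97982235/224*1/851849 = -97982235/190814176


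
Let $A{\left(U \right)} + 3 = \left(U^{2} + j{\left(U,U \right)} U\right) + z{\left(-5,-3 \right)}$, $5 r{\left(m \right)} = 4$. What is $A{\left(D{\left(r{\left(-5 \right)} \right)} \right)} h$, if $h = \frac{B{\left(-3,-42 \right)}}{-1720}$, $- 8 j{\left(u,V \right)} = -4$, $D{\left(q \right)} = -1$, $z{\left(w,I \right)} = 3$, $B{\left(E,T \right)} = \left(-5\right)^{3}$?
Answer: $\frac{25}{688} \approx 0.036337$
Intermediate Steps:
$r{\left(m \right)} = \frac{4}{5}$ ($r{\left(m \right)} = \frac{1}{5} \cdot 4 = \frac{4}{5}$)
$B{\left(E,T \right)} = -125$
$j{\left(u,V \right)} = \frac{1}{2}$ ($j{\left(u,V \right)} = \left(- \frac{1}{8}\right) \left(-4\right) = \frac{1}{2}$)
$A{\left(U \right)} = U^{2} + \frac{U}{2}$ ($A{\left(U \right)} = -3 + \left(\left(U^{2} + \frac{U}{2}\right) + 3\right) = -3 + \left(3 + U^{2} + \frac{U}{2}\right) = U^{2} + \frac{U}{2}$)
$h = \frac{25}{344}$ ($h = - \frac{125}{-1720} = \left(-125\right) \left(- \frac{1}{1720}\right) = \frac{25}{344} \approx 0.072674$)
$A{\left(D{\left(r{\left(-5 \right)} \right)} \right)} h = - (\frac{1}{2} - 1) \frac{25}{344} = \left(-1\right) \left(- \frac{1}{2}\right) \frac{25}{344} = \frac{1}{2} \cdot \frac{25}{344} = \frac{25}{688}$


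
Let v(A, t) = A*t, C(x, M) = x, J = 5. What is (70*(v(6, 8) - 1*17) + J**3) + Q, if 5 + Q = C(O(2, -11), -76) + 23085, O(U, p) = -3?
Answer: 25372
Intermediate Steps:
Q = 23077 (Q = -5 + (-3 + 23085) = -5 + 23082 = 23077)
(70*(v(6, 8) - 1*17) + J**3) + Q = (70*(6*8 - 1*17) + 5**3) + 23077 = (70*(48 - 17) + 125) + 23077 = (70*31 + 125) + 23077 = (2170 + 125) + 23077 = 2295 + 23077 = 25372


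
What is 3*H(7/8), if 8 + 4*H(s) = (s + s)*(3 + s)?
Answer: -117/128 ≈ -0.91406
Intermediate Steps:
H(s) = -2 + s*(3 + s)/2 (H(s) = -2 + ((s + s)*(3 + s))/4 = -2 + ((2*s)*(3 + s))/4 = -2 + (2*s*(3 + s))/4 = -2 + s*(3 + s)/2)
3*H(7/8) = 3*(-2 + (7/8)**2/2 + 3*(7/8)/2) = 3*(-2 + (7*(1/8))**2/2 + 3*(7*(1/8))/2) = 3*(-2 + (7/8)**2/2 + (3/2)*(7/8)) = 3*(-2 + (1/2)*(49/64) + 21/16) = 3*(-2 + 49/128 + 21/16) = 3*(-39/128) = -117/128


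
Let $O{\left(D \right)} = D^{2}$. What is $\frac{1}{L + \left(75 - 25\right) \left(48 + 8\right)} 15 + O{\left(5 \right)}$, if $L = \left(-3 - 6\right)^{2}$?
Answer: $\frac{72040}{2881} \approx 25.005$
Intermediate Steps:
$L = 81$ ($L = \left(-3 - 6\right)^{2} = \left(-9\right)^{2} = 81$)
$\frac{1}{L + \left(75 - 25\right) \left(48 + 8\right)} 15 + O{\left(5 \right)} = \frac{1}{81 + \left(75 - 25\right) \left(48 + 8\right)} 15 + 5^{2} = \frac{1}{81 + 50 \cdot 56} \cdot 15 + 25 = \frac{1}{81 + 2800} \cdot 15 + 25 = \frac{1}{2881} \cdot 15 + 25 = \frac{15}{2881} + 25 = \frac{72040}{2881}$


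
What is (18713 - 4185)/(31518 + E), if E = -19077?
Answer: 14528/12441 ≈ 1.1678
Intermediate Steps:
(18713 - 4185)/(31518 + E) = (18713 - 4185)/(31518 - 19077) = 14528/12441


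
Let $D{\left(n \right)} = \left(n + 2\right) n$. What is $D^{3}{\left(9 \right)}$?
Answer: $970299$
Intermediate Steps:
$D{\left(n \right)} = n \left(2 + n\right)$ ($D{\left(n \right)} = \left(2 + n\right) n = n \left(2 + n\right)$)
$D^{3}{\left(9 \right)} = \left(9 \left(2 + 9\right)\right)^{3} = \left(9 \cdot 11\right)^{3} = 99^{3} = 970299$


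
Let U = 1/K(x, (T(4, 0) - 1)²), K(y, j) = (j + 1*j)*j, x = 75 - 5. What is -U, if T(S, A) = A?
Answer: -½ ≈ -0.50000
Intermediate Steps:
x = 70
K(y, j) = 2*j² (K(y, j) = (j + j)*j = (2*j)*j = 2*j²)
U = ½ (U = 1/(2*((0 - 1)²)²) = 1/(2*((-1)²)²) = 1/(2*1²) = 1/(2*1) = 1/2 = ½ ≈ 0.50000)
-U = -1*½ = -½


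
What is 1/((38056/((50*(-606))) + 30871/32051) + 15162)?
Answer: 242786325/3681055174261 ≈ 6.5956e-5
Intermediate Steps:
1/((38056/((50*(-606))) + 30871/32051) + 15162) = 1/((38056/(-30300) + 30871*(1/32051)) + 15162) = 1/((38056*(-1/30300) + 30871/32051) + 15162) = 1/((-9514/7575 + 30871/32051) + 15162) = 1/(-71085389/242786325 + 15162) = 1/(3681055174261/242786325) = 242786325/3681055174261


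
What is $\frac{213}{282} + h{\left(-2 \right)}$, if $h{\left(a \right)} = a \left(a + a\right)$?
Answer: $\frac{823}{94} \approx 8.7553$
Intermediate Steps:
$h{\left(a \right)} = 2 a^{2}$ ($h{\left(a \right)} = a 2 a = 2 a^{2}$)
$\frac{213}{282} + h{\left(-2 \right)} = \frac{213}{282} + 2 \left(-2\right)^{2} = 213 \cdot \frac{1}{282} + 2 \cdot 4 = \frac{71}{94} + 8 = \frac{823}{94}$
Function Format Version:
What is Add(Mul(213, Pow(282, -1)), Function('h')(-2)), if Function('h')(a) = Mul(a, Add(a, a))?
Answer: Rational(823, 94) ≈ 8.7553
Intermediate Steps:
Function('h')(a) = Mul(2, Pow(a, 2)) (Function('h')(a) = Mul(a, Mul(2, a)) = Mul(2, Pow(a, 2)))
Add(Mul(213, Pow(282, -1)), Function('h')(-2)) = Add(Mul(213, Pow(282, -1)), Mul(2, Pow(-2, 2))) = Add(Mul(213, Rational(1, 282)), Mul(2, 4)) = Add(Rational(71, 94), 8) = Rational(823, 94)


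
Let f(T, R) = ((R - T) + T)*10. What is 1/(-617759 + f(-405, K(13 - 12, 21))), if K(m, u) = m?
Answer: -1/617749 ≈ -1.6188e-6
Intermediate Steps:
f(T, R) = 10*R (f(T, R) = R*10 = 10*R)
1/(-617759 + f(-405, K(13 - 12, 21))) = 1/(-617759 + 10*(13 - 12)) = 1/(-617759 + 10*1) = 1/(-617759 + 10) = 1/(-617749) = -1/617749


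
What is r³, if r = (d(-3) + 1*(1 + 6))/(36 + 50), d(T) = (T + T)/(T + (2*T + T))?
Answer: 3375/5088448 ≈ 0.00066327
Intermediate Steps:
d(T) = ½ (d(T) = (2*T)/(T + 3*T) = (2*T)/((4*T)) = (2*T)*(1/(4*T)) = ½)
r = 15/172 (r = (½ + 1*(1 + 6))/(36 + 50) = (½ + 1*7)/86 = (½ + 7)*(1/86) = (15/2)*(1/86) = 15/172 ≈ 0.087209)
r³ = (15/172)³ = 3375/5088448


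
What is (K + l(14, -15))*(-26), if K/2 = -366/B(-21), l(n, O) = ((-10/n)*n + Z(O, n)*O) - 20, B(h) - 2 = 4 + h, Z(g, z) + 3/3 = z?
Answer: 22906/5 ≈ 4581.2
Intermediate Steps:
Z(g, z) = -1 + z
B(h) = 6 + h (B(h) = 2 + (4 + h) = 6 + h)
l(n, O) = -30 + O*(-1 + n) (l(n, O) = ((-10/n)*n + (-1 + n)*O) - 20 = (-10 + O*(-1 + n)) - 20 = -30 + O*(-1 + n))
K = 244/5 (K = 2*(-366/(6 - 21)) = 2*(-366/(-15)) = 2*(-366*(-1/15)) = 2*(122/5) = 244/5 ≈ 48.800)
(K + l(14, -15))*(-26) = (244/5 + (-30 - 15*(-1 + 14)))*(-26) = (244/5 + (-30 - 15*13))*(-26) = (244/5 + (-30 - 195))*(-26) = (244/5 - 225)*(-26) = -881/5*(-26) = 22906/5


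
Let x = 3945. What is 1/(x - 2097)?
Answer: 1/1848 ≈ 0.00054113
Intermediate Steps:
1/(x - 2097) = 1/(3945 - 2097) = 1/1848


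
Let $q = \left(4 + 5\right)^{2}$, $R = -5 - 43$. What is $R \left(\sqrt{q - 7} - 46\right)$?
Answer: $2208 - 48 \sqrt{74} \approx 1795.1$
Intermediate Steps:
$R = -48$ ($R = -5 - 43 = -48$)
$q = 81$ ($q = 9^{2} = 81$)
$R \left(\sqrt{q - 7} - 46\right) = - 48 \left(\sqrt{81 - 7} - 46\right) = - 48 \left(\sqrt{74} + \left(-60 + 14\right)\right) = - 48 \left(\sqrt{74} - 46\right) = - 48 \left(-46 + \sqrt{74}\right) = 2208 - 48 \sqrt{74}$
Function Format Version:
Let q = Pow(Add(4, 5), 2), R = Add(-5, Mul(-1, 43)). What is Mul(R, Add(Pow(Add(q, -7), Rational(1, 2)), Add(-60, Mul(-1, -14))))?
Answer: Add(2208, Mul(-48, Pow(74, Rational(1, 2)))) ≈ 1795.1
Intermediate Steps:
R = -48 (R = Add(-5, -43) = -48)
q = 81 (q = Pow(9, 2) = 81)
Mul(R, Add(Pow(Add(q, -7), Rational(1, 2)), Add(-60, Mul(-1, -14)))) = Mul(-48, Add(Pow(Add(81, -7), Rational(1, 2)), Add(-60, Mul(-1, -14)))) = Mul(-48, Add(Pow(74, Rational(1, 2)), Add(-60, 14))) = Mul(-48, Add(Pow(74, Rational(1, 2)), -46)) = Mul(-48, Add(-46, Pow(74, Rational(1, 2)))) = Add(2208, Mul(-48, Pow(74, Rational(1, 2))))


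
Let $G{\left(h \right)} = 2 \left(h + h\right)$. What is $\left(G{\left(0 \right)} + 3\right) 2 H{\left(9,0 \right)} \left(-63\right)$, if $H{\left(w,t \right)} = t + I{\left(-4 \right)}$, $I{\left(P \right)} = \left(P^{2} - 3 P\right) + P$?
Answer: $-9072$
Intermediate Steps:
$I{\left(P \right)} = P^{2} - 2 P$
$G{\left(h \right)} = 4 h$ ($G{\left(h \right)} = 2 \cdot 2 h = 4 h$)
$H{\left(w,t \right)} = 24 + t$ ($H{\left(w,t \right)} = t - 4 \left(-2 - 4\right) = t - -24 = t + 24 = 24 + t$)
$\left(G{\left(0 \right)} + 3\right) 2 H{\left(9,0 \right)} \left(-63\right) = \left(4 \cdot 0 + 3\right) 2 \left(24 + 0\right) \left(-63\right) = \left(0 + 3\right) 2 \cdot 24 \left(-63\right) = 3 \cdot 2 \cdot 24 \left(-63\right) = 6 \cdot 24 \left(-63\right) = 144 \left(-63\right) = -9072$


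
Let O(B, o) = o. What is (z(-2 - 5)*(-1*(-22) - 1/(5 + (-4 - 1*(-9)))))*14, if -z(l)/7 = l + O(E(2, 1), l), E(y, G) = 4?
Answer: 150234/5 ≈ 30047.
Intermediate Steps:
z(l) = -14*l (z(l) = -7*(l + l) = -14*l)
(z(-2 - 5)*(-1*(-22) - 1/(5 + (-4 - 1*(-9)))))*14 = ((-14*(-2 - 5))*(-1*(-22) - 1/(5 + (-4 - 1*(-9)))))*14 = ((-14*(-7))*(22 - 1/(5 + (-4 + 9))))*14 = (98*(22 - 1/(5 + 5)))*14 = (98*(22 - 1/10))*14 = (98*(22 - 1*⅒))*14 = (98*(22 - ⅒))*14 = (98*(219/10))*14 = (10731/5)*14 = 150234/5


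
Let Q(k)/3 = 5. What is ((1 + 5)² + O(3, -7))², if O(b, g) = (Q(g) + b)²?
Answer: 129600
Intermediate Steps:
Q(k) = 15 (Q(k) = 3*5 = 15)
O(b, g) = (15 + b)²
((1 + 5)² + O(3, -7))² = ((1 + 5)² + (15 + 3)²)² = (6² + 18²)² = (36 + 324)² = 360² = 129600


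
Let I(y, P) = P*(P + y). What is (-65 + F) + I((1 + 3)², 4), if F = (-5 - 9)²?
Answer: 211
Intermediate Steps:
F = 196 (F = (-14)² = 196)
(-65 + F) + I((1 + 3)², 4) = (-65 + 196) + 4*(4 + (1 + 3)²) = 131 + 4*(4 + 4²) = 131 + 4*(4 + 16) = 131 + 4*20 = 131 + 80 = 211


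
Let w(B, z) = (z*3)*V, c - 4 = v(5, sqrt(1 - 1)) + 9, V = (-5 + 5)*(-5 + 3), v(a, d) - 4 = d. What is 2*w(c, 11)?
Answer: 0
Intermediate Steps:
v(a, d) = 4 + d
V = 0 (V = 0*(-2) = 0)
c = 17 (c = 4 + ((4 + sqrt(1 - 1)) + 9) = 4 + ((4 + sqrt(0)) + 9) = 4 + ((4 + 0) + 9) = 4 + (4 + 9) = 4 + 13 = 17)
w(B, z) = 0 (w(B, z) = (z*3)*0 = (3*z)*0 = 0)
2*w(c, 11) = 2*0 = 0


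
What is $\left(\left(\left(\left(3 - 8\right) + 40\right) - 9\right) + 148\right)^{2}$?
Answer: $30276$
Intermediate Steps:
$\left(\left(\left(\left(3 - 8\right) + 40\right) - 9\right) + 148\right)^{2} = \left(\left(\left(-5 + 40\right) - 9\right) + 148\right)^{2} = \left(\left(35 - 9\right) + 148\right)^{2} = \left(26 + 148\right)^{2} = 174^{2} = 30276$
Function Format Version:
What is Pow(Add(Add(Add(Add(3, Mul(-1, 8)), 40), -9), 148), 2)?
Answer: 30276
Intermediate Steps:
Pow(Add(Add(Add(Add(3, Mul(-1, 8)), 40), -9), 148), 2) = Pow(Add(Add(Add(Add(3, -8), 40), -9), 148), 2) = Pow(Add(Add(Add(-5, 40), -9), 148), 2) = Pow(Add(Add(35, -9), 148), 2) = Pow(Add(26, 148), 2) = Pow(174, 2) = 30276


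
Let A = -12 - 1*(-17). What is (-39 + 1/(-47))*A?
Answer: -9170/47 ≈ -195.11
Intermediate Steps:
A = 5 (A = -12 + 17 = 5)
(-39 + 1/(-47))*A = (-39 + 1/(-47))*5 = (-39 - 1/47)*5 = -1834/47*5 = -9170/47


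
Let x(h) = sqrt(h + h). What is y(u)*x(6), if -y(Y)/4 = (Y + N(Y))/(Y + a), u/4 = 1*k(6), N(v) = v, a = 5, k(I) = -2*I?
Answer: -768*sqrt(3)/43 ≈ -30.935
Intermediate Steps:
x(h) = sqrt(2)*sqrt(h) (x(h) = sqrt(2*h) = sqrt(2)*sqrt(h))
u = -48 (u = 4*(1*(-2*6)) = 4*(1*(-12)) = 4*(-12) = -48)
y(Y) = -8*Y/(5 + Y) (y(Y) = -4*(Y + Y)/(Y + 5) = -4*2*Y/(5 + Y) = -8*Y/(5 + Y))
y(u)*x(6) = (-8*(-48)/(5 - 48))*(sqrt(2)*sqrt(6)) = (-8*(-48)/(-43))*(2*sqrt(3)) = (-8*(-48)*(-1/43))*(2*sqrt(3)) = -768*sqrt(3)/43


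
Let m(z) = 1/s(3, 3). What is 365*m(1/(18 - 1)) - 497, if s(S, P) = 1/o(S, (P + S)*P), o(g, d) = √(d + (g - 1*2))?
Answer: -497 + 365*√19 ≈ 1094.0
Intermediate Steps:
o(g, d) = √(-2 + d + g) (o(g, d) = √(d + (g - 2)) = √(d + (-2 + g)) = √(-2 + d + g))
s(S, P) = (-2 + S + P*(P + S))^(-½) (s(S, P) = 1/(√(-2 + (P + S)*P + S)) = 1/(√(-2 + P*(P + S) + S)) = 1/(√(-2 + S + P*(P + S))) = (-2 + S + P*(P + S))^(-½))
m(z) = √19 (m(z) = 1/((-2 + 3 + 3*(3 + 3))^(-½)) = 1/((-2 + 3 + 3*6)^(-½)) = 1/((-2 + 3 + 18)^(-½)) = 1/(19^(-½)) = 1/(√19/19) = √19)
365*m(1/(18 - 1)) - 497 = 365*√19 - 497 = -497 + 365*√19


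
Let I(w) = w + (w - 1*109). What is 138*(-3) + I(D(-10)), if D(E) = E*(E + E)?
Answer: -123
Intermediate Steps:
D(E) = 2*E² (D(E) = E*(2*E) = 2*E²)
I(w) = -109 + 2*w (I(w) = w + (w - 109) = w + (-109 + w) = -109 + 2*w)
138*(-3) + I(D(-10)) = 138*(-3) + (-109 + 2*(2*(-10)²)) = -414 + (-109 + 2*(2*100)) = -414 + (-109 + 2*200) = -414 + (-109 + 400) = -414 + 291 = -123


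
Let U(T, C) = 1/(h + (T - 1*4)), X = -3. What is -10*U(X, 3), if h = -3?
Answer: 1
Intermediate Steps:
U(T, C) = 1/(-7 + T) (U(T, C) = 1/(-3 + (T - 1*4)) = 1/(-3 + (T - 4)) = 1/(-3 + (-4 + T)) = 1/(-7 + T))
-10*U(X, 3) = -10/(-7 - 3) = -10/(-10) = -10*(-⅒) = 1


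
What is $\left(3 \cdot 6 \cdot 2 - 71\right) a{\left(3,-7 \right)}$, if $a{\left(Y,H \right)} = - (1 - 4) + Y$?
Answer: $-210$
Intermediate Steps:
$a{\left(Y,H \right)} = 3 + Y$ ($a{\left(Y,H \right)} = - (1 - 4) + Y = \left(-1\right) \left(-3\right) + Y = 3 + Y$)
$\left(3 \cdot 6 \cdot 2 - 71\right) a{\left(3,-7 \right)} = \left(3 \cdot 6 \cdot 2 - 71\right) \left(3 + 3\right) = \left(18 \cdot 2 - 71\right) 6 = \left(36 - 71\right) 6 = \left(-35\right) 6 = -210$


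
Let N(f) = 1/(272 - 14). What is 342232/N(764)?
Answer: 88295856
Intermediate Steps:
N(f) = 1/258
342232/N(764) = 342232/(1/258) = 342232*258 = 88295856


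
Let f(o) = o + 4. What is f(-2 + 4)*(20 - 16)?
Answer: 24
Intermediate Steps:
f(o) = 4 + o
f(-2 + 4)*(20 - 16) = (4 + (-2 + 4))*(20 - 16) = (4 + 2)*4 = 6*4 = 24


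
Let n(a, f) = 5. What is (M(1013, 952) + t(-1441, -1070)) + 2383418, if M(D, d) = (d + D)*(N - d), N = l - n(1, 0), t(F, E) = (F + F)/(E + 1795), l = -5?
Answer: 357485918/725 ≈ 4.9308e+5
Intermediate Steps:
t(F, E) = 2*F/(1795 + E) (t(F, E) = (2*F)/(1795 + E) = 2*F/(1795 + E))
N = -10 (N = -5 - 1*5 = -5 - 5 = -10)
M(D, d) = (-10 - d)*(D + d) (M(D, d) = (d + D)*(-10 - d) = (D + d)*(-10 - d) = (-10 - d)*(D + d))
(M(1013, 952) + t(-1441, -1070)) + 2383418 = ((-1*952² - 10*1013 - 10*952 - 1*1013*952) + 2*(-1441)/(1795 - 1070)) + 2383418 = ((-1*906304 - 10130 - 9520 - 964376) + 2*(-1441)/725) + 2383418 = ((-906304 - 10130 - 9520 - 964376) + 2*(-1441)*(1/725)) + 2383418 = (-1890330 - 2882/725) + 2383418 = -1370492132/725 + 2383418 = 357485918/725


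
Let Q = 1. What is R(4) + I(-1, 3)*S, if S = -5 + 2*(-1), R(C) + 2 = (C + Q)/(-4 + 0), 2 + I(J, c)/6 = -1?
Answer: 491/4 ≈ 122.75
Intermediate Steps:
I(J, c) = -18 (I(J, c) = -12 + 6*(-1) = -12 - 6 = -18)
R(C) = -9/4 - C/4 (R(C) = -2 + (C + 1)/(-4 + 0) = -2 + (1 + C)/(-4) = -2 + (1 + C)*(-¼) = -2 + (-¼ - C/4) = -9/4 - C/4)
S = -7 (S = -5 - 2 = -7)
R(4) + I(-1, 3)*S = (-9/4 - ¼*4) - 18*(-7) = (-9/4 - 1) + 126 = -13/4 + 126 = 491/4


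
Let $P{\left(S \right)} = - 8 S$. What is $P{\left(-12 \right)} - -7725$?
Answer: $7821$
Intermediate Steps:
$P{\left(-12 \right)} - -7725 = \left(-8\right) \left(-12\right) - -7725 = 96 + 7725 = 7821$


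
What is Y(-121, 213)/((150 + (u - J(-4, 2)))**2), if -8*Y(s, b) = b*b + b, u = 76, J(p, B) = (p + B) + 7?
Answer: -22791/195364 ≈ -0.11666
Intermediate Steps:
J(p, B) = 7 + B + p (J(p, B) = (B + p) + 7 = 7 + B + p)
Y(s, b) = -b/8 - b**2/8 (Y(s, b) = -(b*b + b)/8 = -(b**2 + b)/8 = -(b + b**2)/8 = -b/8 - b**2/8)
Y(-121, 213)/((150 + (u - J(-4, 2)))**2) = (-1/8*213*(1 + 213))/((150 + (76 - (7 + 2 - 4)))**2) = (-1/8*213*214)/((150 + (76 - 1*5))**2) = -22791/(4*(150 + (76 - 5))**2) = -22791/(4*(150 + 71)**2) = -22791/(4*(221**2)) = -22791/4/48841 = -22791/4*1/48841 = -22791/195364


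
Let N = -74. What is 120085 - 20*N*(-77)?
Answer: 6125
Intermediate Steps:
120085 - 20*N*(-77) = 120085 - 20*(-74)*(-77) = 120085 - (-1480)*(-77) = 120085 - 1*113960 = 120085 - 113960 = 6125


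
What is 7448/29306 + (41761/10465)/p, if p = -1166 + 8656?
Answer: 292509657333/1148543901050 ≈ 0.25468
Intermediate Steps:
p = 7490
7448/29306 + (41761/10465)/p = 7448/29306 + (41761/10465)/7490 = 7448*(1/29306) + (41761*(1/10465))*(1/7490) = 3724/14653 + (41761/10465)*(1/7490) = 3724/14653 + 41761/78382850 = 292509657333/1148543901050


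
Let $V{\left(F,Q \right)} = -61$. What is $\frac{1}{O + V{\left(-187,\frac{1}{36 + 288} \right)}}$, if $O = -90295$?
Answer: $- \frac{1}{90356} \approx -1.1067 \cdot 10^{-5}$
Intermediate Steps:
$\frac{1}{O + V{\left(-187,\frac{1}{36 + 288} \right)}} = \frac{1}{-90295 - 61} = \frac{1}{-90356} = - \frac{1}{90356}$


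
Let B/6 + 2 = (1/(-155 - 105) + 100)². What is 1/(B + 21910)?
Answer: 33800/2767996403 ≈ 1.2211e-5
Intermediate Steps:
B = 2027438403/33800 (B = -12 + 6*(1/(-155 - 105) + 100)² = -12 + 6*(1/(-260) + 100)² = -12 + 6*(-1/260 + 100)² = -12 + 6*(25999/260)² = -12 + 6*(675948001/67600) = -12 + 2027844003/33800 = 2027438403/33800 ≈ 59983.)
1/(B + 21910) = 1/(2027438403/33800 + 21910) = 1/(2767996403/33800) = 33800/2767996403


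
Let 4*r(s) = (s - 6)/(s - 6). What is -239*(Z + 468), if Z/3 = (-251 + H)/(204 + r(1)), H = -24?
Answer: -90594384/817 ≈ -1.1089e+5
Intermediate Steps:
r(s) = 1/4 (r(s) = ((s - 6)/(s - 6))/4 = ((-6 + s)/(-6 + s))/4 = (1/4)*1 = 1/4)
Z = -3300/817 (Z = 3*((-251 - 24)/(204 + 1/4)) = 3*(-275/817/4) = 3*(-275*4/817) = 3*(-1100/817) = -3300/817 ≈ -4.0392)
-239*(Z + 468) = -239*(-3300/817 + 468) = -239*379056/817 = -90594384/817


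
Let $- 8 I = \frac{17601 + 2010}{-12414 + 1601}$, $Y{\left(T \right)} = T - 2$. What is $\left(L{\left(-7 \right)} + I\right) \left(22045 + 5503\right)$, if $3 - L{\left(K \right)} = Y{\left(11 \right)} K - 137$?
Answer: $\frac{121072929701}{21626} \approx 5.5985 \cdot 10^{6}$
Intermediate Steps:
$Y{\left(T \right)} = -2 + T$
$L{\left(K \right)} = 140 - 9 K$ ($L{\left(K \right)} = 3 - \left(\left(-2 + 11\right) K - 137\right) = 3 - \left(9 K - 137\right) = 3 - \left(-137 + 9 K\right) = 140 - 9 K$)
$I = \frac{19611}{86504}$ ($I = - \frac{\left(17601 + 2010\right) \frac{1}{-12414 + 1601}}{8} = - \frac{19611 \frac{1}{-10813}}{8} = - \frac{19611 \left(- \frac{1}{10813}\right)}{8} = \left(- \frac{1}{8}\right) \left(- \frac{19611}{10813}\right) = \frac{19611}{86504} \approx 0.22671$)
$\left(L{\left(-7 \right)} + I\right) \left(22045 + 5503\right) = \left(\left(140 - -63\right) + \frac{19611}{86504}\right) \left(22045 + 5503\right) = \left(\left(140 + 63\right) + \frac{19611}{86504}\right) 27548 = \left(203 + \frac{19611}{86504}\right) 27548 = \frac{17579923}{86504} \cdot 27548 = \frac{121072929701}{21626}$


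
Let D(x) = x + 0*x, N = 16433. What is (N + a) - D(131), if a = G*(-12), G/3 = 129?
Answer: 11658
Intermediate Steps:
G = 387 (G = 3*129 = 387)
D(x) = x (D(x) = x + 0 = x)
a = -4644 (a = 387*(-12) = -4644)
(N + a) - D(131) = (16433 - 4644) - 1*131 = 11789 - 131 = 11658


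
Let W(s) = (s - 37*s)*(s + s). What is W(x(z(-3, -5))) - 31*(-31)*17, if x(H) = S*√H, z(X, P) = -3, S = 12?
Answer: 47441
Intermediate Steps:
x(H) = 12*√H
W(s) = -72*s² (W(s) = (-36*s)*(2*s) = -72*s²)
W(x(z(-3, -5))) - 31*(-31)*17 = -72*(12*√(-3))² - 31*(-31)*17 = -72*(12*(I*√3))² - (-961)*17 = -72*(12*I*√3)² - 1*(-16337) = -72*(-432) + 16337 = 31104 + 16337 = 47441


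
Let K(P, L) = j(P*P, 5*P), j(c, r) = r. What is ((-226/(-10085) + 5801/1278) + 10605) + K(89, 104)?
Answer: 142478153413/12888630 ≈ 11055.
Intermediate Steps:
K(P, L) = 5*P
((-226/(-10085) + 5801/1278) + 10605) + K(89, 104) = ((-226/(-10085) + 5801/1278) + 10605) + 5*89 = ((-226*(-1/10085) + 5801*(1/1278)) + 10605) + 445 = ((226/10085 + 5801/1278) + 10605) + 445 = (58791913/12888630 + 10605) + 445 = 136742713063/12888630 + 445 = 142478153413/12888630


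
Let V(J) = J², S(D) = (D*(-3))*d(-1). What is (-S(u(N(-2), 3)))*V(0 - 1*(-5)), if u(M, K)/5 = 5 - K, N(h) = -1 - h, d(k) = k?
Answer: -750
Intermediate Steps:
u(M, K) = 25 - 5*K (u(M, K) = 5*(5 - K) = 25 - 5*K)
S(D) = 3*D (S(D) = (D*(-3))*(-1) = -3*D*(-1) = 3*D)
(-S(u(N(-2), 3)))*V(0 - 1*(-5)) = (-3*(25 - 5*3))*(0 - 1*(-5))² = (-3*(25 - 15))*(0 + 5)² = -3*10*5² = -1*30*25 = -30*25 = -750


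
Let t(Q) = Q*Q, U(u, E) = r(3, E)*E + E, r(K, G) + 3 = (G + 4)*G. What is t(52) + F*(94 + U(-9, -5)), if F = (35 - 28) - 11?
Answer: 2388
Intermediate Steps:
r(K, G) = -3 + G*(4 + G) (r(K, G) = -3 + (G + 4)*G = -3 + (4 + G)*G = -3 + G*(4 + G))
U(u, E) = E + E*(-3 + E² + 4*E) (U(u, E) = (-3 + E² + 4*E)*E + E = E*(-3 + E² + 4*E) + E = E + E*(-3 + E² + 4*E))
F = -4 (F = 7 - 11 = -4)
t(Q) = Q²
t(52) + F*(94 + U(-9, -5)) = 52² - 4*(94 - 5*(-2 + (-5)² + 4*(-5))) = 2704 - 4*(94 - 5*(-2 + 25 - 20)) = 2704 - 4*(94 - 5*3) = 2704 - 4*(94 - 15) = 2704 - 4*79 = 2704 - 316 = 2388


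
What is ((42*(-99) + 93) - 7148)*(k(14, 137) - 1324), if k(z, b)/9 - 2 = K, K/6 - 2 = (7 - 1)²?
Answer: -8364898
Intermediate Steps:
K = 228 (K = 12 + 6*(7 - 1)² = 12 + 6*6² = 12 + 6*36 = 12 + 216 = 228)
k(z, b) = 2070 (k(z, b) = 18 + 9*228 = 18 + 2052 = 2070)
((42*(-99) + 93) - 7148)*(k(14, 137) - 1324) = ((42*(-99) + 93) - 7148)*(2070 - 1324) = ((-4158 + 93) - 7148)*746 = (-4065 - 7148)*746 = -11213*746 = -8364898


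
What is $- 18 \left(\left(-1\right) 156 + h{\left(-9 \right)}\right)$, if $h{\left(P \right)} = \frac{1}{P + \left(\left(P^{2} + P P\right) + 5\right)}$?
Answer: $\frac{221823}{79} \approx 2807.9$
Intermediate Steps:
$h{\left(P \right)} = \frac{1}{5 + P + 2 P^{2}}$ ($h{\left(P \right)} = \frac{1}{P + \left(\left(P^{2} + P^{2}\right) + 5\right)} = \frac{1}{P + \left(2 P^{2} + 5\right)} = \frac{1}{P + \left(5 + 2 P^{2}\right)} = \frac{1}{5 + P + 2 P^{2}}$)
$- 18 \left(\left(-1\right) 156 + h{\left(-9 \right)}\right) = - 18 \left(\left(-1\right) 156 + \frac{1}{5 - 9 + 2 \left(-9\right)^{2}}\right) = - 18 \left(-156 + \frac{1}{5 - 9 + 2 \cdot 81}\right) = - 18 \left(-156 + \frac{1}{5 - 9 + 162}\right) = - 18 \left(-156 + \frac{1}{158}\right) = \left(-18\right) \left(- \frac{24647}{158}\right) = \frac{221823}{79}$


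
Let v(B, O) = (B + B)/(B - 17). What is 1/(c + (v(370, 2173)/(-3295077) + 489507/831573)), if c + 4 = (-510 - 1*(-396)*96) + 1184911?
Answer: 107472696037857/131376084045659819024 ≈ 8.1805e-7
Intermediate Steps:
v(B, O) = 2*B/(-17 + B) (v(B, O) = (2*B)/(-17 + B) = 2*B/(-17 + B))
c = 1222413 (c = -4 + ((-510 - 1*(-396)*96) + 1184911) = -4 + ((-510 + 396*96) + 1184911) = -4 + ((-510 + 38016) + 1184911) = -4 + (37506 + 1184911) = -4 + 1222417 = 1222413)
1/(c + (v(370, 2173)/(-3295077) + 489507/831573)) = 1/(1222413 + ((2*370/(-17 + 370))/(-3295077) + 489507/831573)) = 1/(1222413 + ((2*370/353)*(-1/3295077) + 489507*(1/831573))) = 1/(1222413 + ((2*370*(1/353))*(-1/3295077) + 163169/277191)) = 1/(1222413 + ((740/353)*(-1/3295077) + 163169/277191)) = 1/(1222413 + (-740/1163162181 + 163169/277191)) = 1/(1222413 + 63263934930083/107472696037857) = 1/(131376084045659819024/107472696037857) = 107472696037857/131376084045659819024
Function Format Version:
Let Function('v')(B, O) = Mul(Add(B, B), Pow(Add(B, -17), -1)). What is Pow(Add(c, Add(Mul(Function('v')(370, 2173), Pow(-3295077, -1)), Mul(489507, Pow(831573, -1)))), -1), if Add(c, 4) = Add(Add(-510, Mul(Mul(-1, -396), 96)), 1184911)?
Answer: Rational(107472696037857, 131376084045659819024) ≈ 8.1805e-7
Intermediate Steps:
Function('v')(B, O) = Mul(2, B, Pow(Add(-17, B), -1)) (Function('v')(B, O) = Mul(Mul(2, B), Pow(Add(-17, B), -1)) = Mul(2, B, Pow(Add(-17, B), -1)))
c = 1222413 (c = Add(-4, Add(Add(-510, Mul(Mul(-1, -396), 96)), 1184911)) = Add(-4, Add(Add(-510, Mul(396, 96)), 1184911)) = Add(-4, Add(Add(-510, 38016), 1184911)) = Add(-4, Add(37506, 1184911)) = Add(-4, 1222417) = 1222413)
Pow(Add(c, Add(Mul(Function('v')(370, 2173), Pow(-3295077, -1)), Mul(489507, Pow(831573, -1)))), -1) = Pow(Add(1222413, Add(Mul(Mul(2, 370, Pow(Add(-17, 370), -1)), Pow(-3295077, -1)), Mul(489507, Pow(831573, -1)))), -1) = Pow(Add(1222413, Add(Mul(Mul(2, 370, Pow(353, -1)), Rational(-1, 3295077)), Mul(489507, Rational(1, 831573)))), -1) = Pow(Add(1222413, Add(Mul(Mul(2, 370, Rational(1, 353)), Rational(-1, 3295077)), Rational(163169, 277191))), -1) = Pow(Add(1222413, Add(Mul(Rational(740, 353), Rational(-1, 3295077)), Rational(163169, 277191))), -1) = Pow(Add(1222413, Add(Rational(-740, 1163162181), Rational(163169, 277191))), -1) = Pow(Add(1222413, Rational(63263934930083, 107472696037857)), -1) = Pow(Rational(131376084045659819024, 107472696037857), -1) = Rational(107472696037857, 131376084045659819024)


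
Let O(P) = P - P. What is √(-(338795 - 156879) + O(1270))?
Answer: 2*I*√45479 ≈ 426.52*I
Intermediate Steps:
O(P) = 0
√(-(338795 - 156879) + O(1270)) = √(-(338795 - 156879) + 0) = √(-1*181916 + 0) = √(-181916 + 0) = √(-181916) = 2*I*√45479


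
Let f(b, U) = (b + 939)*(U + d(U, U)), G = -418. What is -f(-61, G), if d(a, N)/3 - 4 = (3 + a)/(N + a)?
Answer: 148457069/418 ≈ 3.5516e+5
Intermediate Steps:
d(a, N) = 12 + 3*(3 + a)/(N + a) (d(a, N) = 12 + 3*((3 + a)/(N + a)) = 12 + 3*(3 + a)/(N + a))
f(b, U) = (939 + b)*(U + 3*(3 + 9*U)/(2*U)) (f(b, U) = (b + 939)*(U + 3*(3 + 4*U + 5*U)/(U + U)) = (939 + b)*(U + 3*(3 + 9*U)/((2*U))) = (939 + b)*(U + 3*(1/(2*U))*(3 + 9*U)) = (939 + b)*(U + 3*(3 + 9*U)/(2*U)))
-f(-61, G) = -(8451 + 25353*(-418) + 2*(-418)²*(939 - 61) + 9*(-61)*(1 + 3*(-418)))/(2*(-418)) = -(-1)*(8451 - 10597554 + 2*174724*878 + 9*(-61)*(1 - 1254))/(2*418) = -(-1)*(8451 - 10597554 + 306815344 + 9*(-61)*(-1253))/(2*418) = -(-1)*(8451 - 10597554 + 306815344 + 687897)/(2*418) = -(-1)*296914138/(2*418) = -1*(-148457069/418) = 148457069/418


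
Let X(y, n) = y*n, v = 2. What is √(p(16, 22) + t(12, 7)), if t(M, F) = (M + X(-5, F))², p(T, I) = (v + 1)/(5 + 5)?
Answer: √52930/10 ≈ 23.007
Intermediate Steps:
p(T, I) = 3/10 (p(T, I) = (2 + 1)/(5 + 5) = 3/10)
X(y, n) = n*y
t(M, F) = (M - 5*F)² (t(M, F) = (M + F*(-5))² = (M - 5*F)²)
√(p(16, 22) + t(12, 7)) = √(3/10 + (12 - 5*7)²) = √(3/10 + (12 - 35)²) = √(3/10 + (-23)²) = √(3/10 + 529) = √(5293/10) = √52930/10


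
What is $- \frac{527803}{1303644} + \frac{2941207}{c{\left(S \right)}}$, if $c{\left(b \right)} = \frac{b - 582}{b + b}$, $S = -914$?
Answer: $\frac{876134448424217}{243781428} \approx 3.5939 \cdot 10^{6}$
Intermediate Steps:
$c{\left(b \right)} = \frac{-582 + b}{2 b}$
$- \frac{527803}{1303644} + \frac{2941207}{c{\left(S \right)}} = - \frac{527803}{1303644} + \frac{2941207}{\frac{1}{2} \frac{1}{-914} \left(-582 - 914\right)} = \left(-527803\right) \frac{1}{1303644} + \frac{2941207}{\frac{1}{2} \left(- \frac{1}{914}\right) \left(-1496\right)} = - \frac{527803}{1303644} + \frac{2941207}{\frac{374}{457}} = - \frac{527803}{1303644} + 2941207 \cdot \frac{457}{374} = - \frac{527803}{1303644} + \frac{1344131599}{374} = \frac{876134448424217}{243781428}$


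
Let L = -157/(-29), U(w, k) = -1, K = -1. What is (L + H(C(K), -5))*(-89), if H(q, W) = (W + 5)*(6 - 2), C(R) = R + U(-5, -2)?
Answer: -13973/29 ≈ -481.83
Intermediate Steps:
C(R) = -1 + R (C(R) = R - 1 = -1 + R)
H(q, W) = 20 + 4*W (H(q, W) = (5 + W)*4 = 20 + 4*W)
L = 157/29 (L = -157*(-1/29) = 157/29 ≈ 5.4138)
(L + H(C(K), -5))*(-89) = (157/29 + (20 + 4*(-5)))*(-89) = (157/29 + (20 - 20))*(-89) = (157/29 + 0)*(-89) = (157/29)*(-89) = -13973/29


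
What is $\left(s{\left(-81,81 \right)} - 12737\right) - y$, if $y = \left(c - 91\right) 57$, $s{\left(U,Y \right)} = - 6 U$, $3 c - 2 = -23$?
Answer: $-6665$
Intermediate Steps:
$c = -7$ ($c = \frac{2}{3} + \frac{1}{3} \left(-23\right) = \frac{2}{3} - \frac{23}{3} = -7$)
$y = -5586$ ($y = \left(-7 - 91\right) 57 = \left(-98\right) 57 = -5586$)
$\left(s{\left(-81,81 \right)} - 12737\right) - y = \left(\left(-6\right) \left(-81\right) - 12737\right) - -5586 = \left(486 - 12737\right) + 5586 = -12251 + 5586 = -6665$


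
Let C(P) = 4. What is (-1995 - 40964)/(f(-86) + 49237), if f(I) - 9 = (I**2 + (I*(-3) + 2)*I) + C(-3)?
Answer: -6137/4898 ≈ -1.2530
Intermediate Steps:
f(I) = 13 + I**2 + I*(2 - 3*I) (f(I) = 9 + ((I**2 + (I*(-3) + 2)*I) + 4) = 9 + ((I**2 + (-3*I + 2)*I) + 4) = 9 + ((I**2 + (2 - 3*I)*I) + 4) = 9 + ((I**2 + I*(2 - 3*I)) + 4) = 9 + (4 + I**2 + I*(2 - 3*I)) = 13 + I**2 + I*(2 - 3*I))
(-1995 - 40964)/(f(-86) + 49237) = (-1995 - 40964)/((13 - 2*(-86)**2 + 2*(-86)) + 49237) = -42959/((13 - 2*7396 - 172) + 49237) = -42959/((13 - 14792 - 172) + 49237) = -42959/(-14951 + 49237) = -42959/34286 = -42959*1/34286 = -6137/4898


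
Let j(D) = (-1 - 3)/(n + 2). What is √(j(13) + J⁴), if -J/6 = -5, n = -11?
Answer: 2*√1822501/3 ≈ 900.00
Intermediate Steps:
j(D) = 4/9 (j(D) = (-1 - 3)/(-11 + 2) = -4/(-9) = -4*(-⅑) = 4/9)
J = 30 (J = -6*(-5) = 30)
√(j(13) + J⁴) = √(4/9 + 30⁴) = √(4/9 + 810000) = √(7290004/9) = 2*√1822501/3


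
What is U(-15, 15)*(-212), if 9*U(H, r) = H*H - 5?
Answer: -46640/9 ≈ -5182.2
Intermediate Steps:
U(H, r) = -5/9 + H²/9 (U(H, r) = (H*H - 5)/9 = (H² - 5)/9 = (-5 + H²)/9 = -5/9 + H²/9)
U(-15, 15)*(-212) = (-5/9 + (⅑)*(-15)²)*(-212) = (-5/9 + (⅑)*225)*(-212) = (-5/9 + 25)*(-212) = (220/9)*(-212) = -46640/9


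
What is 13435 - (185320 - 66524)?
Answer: -105361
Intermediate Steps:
13435 - (185320 - 66524) = 13435 - 1*118796 = 13435 - 118796 = -105361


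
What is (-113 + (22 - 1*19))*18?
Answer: -1980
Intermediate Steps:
(-113 + (22 - 1*19))*18 = (-113 + (22 - 19))*18 = (-113 + 3)*18 = -110*18 = -1980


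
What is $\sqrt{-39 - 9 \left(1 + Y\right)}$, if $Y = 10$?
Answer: $i \sqrt{138} \approx 11.747 i$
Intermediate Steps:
$\sqrt{-39 - 9 \left(1 + Y\right)} = \sqrt{-39 - 9 \left(1 + 10\right)} = \sqrt{-39 - 99} = \sqrt{-138} = i \sqrt{138}$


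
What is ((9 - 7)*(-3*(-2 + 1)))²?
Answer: 36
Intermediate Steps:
((9 - 7)*(-3*(-2 + 1)))² = (2*(-3*(-1)))² = (2*3)² = 6² = 36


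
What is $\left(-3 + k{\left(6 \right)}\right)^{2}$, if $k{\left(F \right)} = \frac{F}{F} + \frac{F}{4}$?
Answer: $\frac{1}{4} \approx 0.25$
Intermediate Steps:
$k{\left(F \right)} = 1 + \frac{F}{4}$ ($k{\left(F \right)} = 1 + F \frac{1}{4} = 1 + \frac{F}{4}$)
$\left(-3 + k{\left(6 \right)}\right)^{2} = \left(-3 + \left(1 + \frac{1}{4} \cdot 6\right)\right)^{2} = \left(-3 + \left(1 + \frac{3}{2}\right)\right)^{2} = \left(-3 + \frac{5}{2}\right)^{2} = \left(- \frac{1}{2}\right)^{2} = \frac{1}{4}$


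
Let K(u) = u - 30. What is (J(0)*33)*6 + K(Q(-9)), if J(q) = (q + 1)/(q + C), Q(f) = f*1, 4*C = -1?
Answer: -831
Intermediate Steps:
C = -1/4 (C = (1/4)*(-1) = -1/4 ≈ -0.25000)
Q(f) = f
J(q) = (1 + q)/(-1/4 + q) (J(q) = (q + 1)/(q - 1/4) = (1 + q)/(-1/4 + q))
K(u) = -30 + u
(J(0)*33)*6 + K(Q(-9)) = ((4*(1 + 0)/(-1 + 4*0))*33)*6 + (-30 - 9) = ((4*1/(-1 + 0))*33)*6 - 39 = ((4*1/(-1))*33)*6 - 39 = ((4*(-1)*1)*33)*6 - 39 = -4*33*6 - 39 = -132*6 - 39 = -792 - 39 = -831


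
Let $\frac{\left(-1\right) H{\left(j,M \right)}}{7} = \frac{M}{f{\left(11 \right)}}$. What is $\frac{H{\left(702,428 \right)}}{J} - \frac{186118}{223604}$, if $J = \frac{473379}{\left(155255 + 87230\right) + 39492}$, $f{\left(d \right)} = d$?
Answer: $- \frac{94935249231755}{582171908538} \approx -163.07$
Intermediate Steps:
$J = \frac{473379}{281977}$ ($J = \frac{473379}{242485 + 39492} = \frac{473379}{281977} \approx 1.6788$)
$H{\left(j,M \right)} = - \frac{7 M}{11}$ ($H{\left(j,M \right)} = - 7 \frac{M}{11} = - \frac{7 M}{11}$)
$\frac{H{\left(702,428 \right)}}{J} - \frac{186118}{223604} = \frac{\left(- \frac{7}{11}\right) 428}{\frac{473379}{281977}} - \frac{186118}{223604} = \left(- \frac{2996}{11}\right) \frac{281977}{473379} - \frac{93059}{111802} = - \frac{844803092}{5207169} - \frac{93059}{111802} = - \frac{94935249231755}{582171908538}$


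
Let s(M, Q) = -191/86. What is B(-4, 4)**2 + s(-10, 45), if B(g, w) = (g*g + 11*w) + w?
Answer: 352065/86 ≈ 4093.8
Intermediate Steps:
s(M, Q) = -191/86 (s(M, Q) = -191*1/86 = -191/86)
B(g, w) = g**2 + 12*w (B(g, w) = (g**2 + 11*w) + w = g**2 + 12*w)
B(-4, 4)**2 + s(-10, 45) = ((-4)**2 + 12*4)**2 - 191/86 = (16 + 48)**2 - 191/86 = 64**2 - 191/86 = 4096 - 191/86 = 352065/86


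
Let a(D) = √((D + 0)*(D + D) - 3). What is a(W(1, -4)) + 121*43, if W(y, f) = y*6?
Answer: 5203 + √69 ≈ 5211.3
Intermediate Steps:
W(y, f) = 6*y
a(D) = √(-3 + 2*D²) (a(D) = √(D*(2*D) - 3) = √(2*D² - 3) = √(-3 + 2*D²))
a(W(1, -4)) + 121*43 = √(-3 + 2*(6*1)²) + 121*43 = √(-3 + 2*6²) + 5203 = √(-3 + 2*36) + 5203 = √(-3 + 72) + 5203 = √69 + 5203 = 5203 + √69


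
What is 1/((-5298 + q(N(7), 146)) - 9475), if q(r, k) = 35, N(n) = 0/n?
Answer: -1/14738 ≈ -6.7852e-5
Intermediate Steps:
N(n) = 0
1/((-5298 + q(N(7), 146)) - 9475) = 1/((-5298 + 35) - 9475) = 1/(-5263 - 9475) = 1/(-14738) = -1/14738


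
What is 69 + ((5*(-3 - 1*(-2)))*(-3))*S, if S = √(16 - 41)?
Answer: 69 + 75*I ≈ 69.0 + 75.0*I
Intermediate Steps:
S = 5*I (S = √(-25) = 5*I ≈ 5.0*I)
69 + ((5*(-3 - 1*(-2)))*(-3))*S = 69 + ((5*(-3 - 1*(-2)))*(-3))*(5*I) = 69 + ((5*(-3 + 2))*(-3))*(5*I) = 69 + ((5*(-1))*(-3))*(5*I) = 69 + (-5*(-3))*(5*I) = 69 + 15*(5*I) = 69 + 75*I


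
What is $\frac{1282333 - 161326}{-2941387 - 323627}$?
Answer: $- \frac{373669}{1088338} \approx -0.34334$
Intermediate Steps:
$\frac{1282333 - 161326}{-2941387 - 323627} = \frac{1121007}{-3265014} = 1121007 \left(- \frac{1}{3265014}\right) = - \frac{373669}{1088338}$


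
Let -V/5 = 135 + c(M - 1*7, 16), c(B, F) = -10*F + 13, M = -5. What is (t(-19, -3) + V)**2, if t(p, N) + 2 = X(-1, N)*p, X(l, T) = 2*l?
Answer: 9216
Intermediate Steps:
t(p, N) = -2 - 2*p (t(p, N) = -2 + (2*(-1))*p = -2 - 2*p)
c(B, F) = 13 - 10*F
V = 60 (V = -5*(135 + (13 - 10*16)) = -5*(135 + (13 - 160)) = -5*(135 - 147) = -5*(-12) = 60)
(t(-19, -3) + V)**2 = ((-2 - 2*(-19)) + 60)**2 = ((-2 + 38) + 60)**2 = (36 + 60)**2 = 96**2 = 9216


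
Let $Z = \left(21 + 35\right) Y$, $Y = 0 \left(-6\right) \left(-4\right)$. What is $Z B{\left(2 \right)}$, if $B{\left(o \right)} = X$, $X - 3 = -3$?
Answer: $0$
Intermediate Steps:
$Y = 0$ ($Y = 0 \left(-4\right) = 0$)
$X = 0$ ($X = 3 - 3 = 0$)
$B{\left(o \right)} = 0$
$Z = 0$ ($Z = \left(21 + 35\right) 0 = 56 \cdot 0 = 0$)
$Z B{\left(2 \right)} = 0 \cdot 0 = 0$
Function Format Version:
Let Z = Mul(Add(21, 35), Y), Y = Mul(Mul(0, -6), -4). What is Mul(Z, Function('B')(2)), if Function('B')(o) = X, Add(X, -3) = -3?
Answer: 0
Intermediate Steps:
Y = 0 (Y = Mul(0, -4) = 0)
X = 0 (X = Add(3, -3) = 0)
Function('B')(o) = 0
Z = 0 (Z = Mul(Add(21, 35), 0) = Mul(56, 0) = 0)
Mul(Z, Function('B')(2)) = Mul(0, 0) = 0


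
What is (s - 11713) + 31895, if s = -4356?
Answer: 15826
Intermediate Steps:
(s - 11713) + 31895 = (-4356 - 11713) + 31895 = -16069 + 31895 = 15826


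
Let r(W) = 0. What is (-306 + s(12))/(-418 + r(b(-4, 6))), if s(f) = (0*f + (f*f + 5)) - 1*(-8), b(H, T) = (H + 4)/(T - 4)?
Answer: 149/418 ≈ 0.35646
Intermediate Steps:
b(H, T) = (4 + H)/(-4 + T)
s(f) = 13 + f² (s(f) = (0 + (f² + 5)) + 8 = (0 + (5 + f²)) + 8 = (5 + f²) + 8 = 13 + f²)
(-306 + s(12))/(-418 + r(b(-4, 6))) = (-306 + (13 + 12²))/(-418 + 0) = (-306 + (13 + 144))/(-418) = (-306 + 157)*(-1/418) = -149*(-1/418) = 149/418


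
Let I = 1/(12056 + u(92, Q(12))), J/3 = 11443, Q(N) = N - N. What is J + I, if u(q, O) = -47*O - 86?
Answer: 410918131/11970 ≈ 34329.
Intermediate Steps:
Q(N) = 0
J = 34329 (J = 3*11443 = 34329)
u(q, O) = -86 - 47*O
I = 1/11970 (I = 1/(12056 + (-86 - 47*0)) = 1/(12056 + (-86 + 0)) = 1/(12056 - 86) = 1/11970 ≈ 8.3542e-5)
J + I = 34329 + 1/11970 = 410918131/11970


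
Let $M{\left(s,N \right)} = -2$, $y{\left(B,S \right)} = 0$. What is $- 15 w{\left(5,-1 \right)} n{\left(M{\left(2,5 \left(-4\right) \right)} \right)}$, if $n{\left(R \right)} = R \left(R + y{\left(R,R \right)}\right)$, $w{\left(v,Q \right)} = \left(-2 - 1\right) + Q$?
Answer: $240$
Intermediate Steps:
$w{\left(v,Q \right)} = -3 + Q$
$n{\left(R \right)} = R^{2}$ ($n{\left(R \right)} = R \left(R + 0\right) = R R = R^{2}$)
$- 15 w{\left(5,-1 \right)} n{\left(M{\left(2,5 \left(-4\right) \right)} \right)} = - 15 \left(-3 - 1\right) \left(-2\right)^{2} = \left(-15\right) \left(-4\right) 4 = 60 \cdot 4 = 240$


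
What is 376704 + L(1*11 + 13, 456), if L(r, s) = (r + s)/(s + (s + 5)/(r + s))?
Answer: 82626862464/219341 ≈ 3.7671e+5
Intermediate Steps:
L(r, s) = (r + s)/(s + (5 + s)/(r + s))
376704 + L(1*11 + 13, 456) = 376704 + ((1*11 + 13) + 456)**2/(5 + 456 + 456**2 + (1*11 + 13)*456) = 376704 + ((11 + 13) + 456)**2/(5 + 456 + 207936 + (11 + 13)*456) = 376704 + (24 + 456)**2/(5 + 456 + 207936 + 24*456) = 376704 + 480**2/(5 + 456 + 207936 + 10944) = 376704 + 230400/219341 = 82626862464/219341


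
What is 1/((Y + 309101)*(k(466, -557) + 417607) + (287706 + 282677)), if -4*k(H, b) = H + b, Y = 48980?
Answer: 4/598183395571 ≈ 6.6869e-12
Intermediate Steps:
k(H, b) = -H/4 - b/4 (k(H, b) = -(H + b)/4 = -H/4 - b/4)
1/((Y + 309101)*(k(466, -557) + 417607) + (287706 + 282677)) = 1/((48980 + 309101)*((-1/4*466 - 1/4*(-557)) + 417607) + (287706 + 282677)) = 1/(358081*((-233/2 + 557/4) + 417607) + 570383) = 1/(358081*(91/4 + 417607) + 570383) = 1/(358081*(1670519/4) + 570383) = 1/(598181114039/4 + 570383) = 1/(598183395571/4) = 4/598183395571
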